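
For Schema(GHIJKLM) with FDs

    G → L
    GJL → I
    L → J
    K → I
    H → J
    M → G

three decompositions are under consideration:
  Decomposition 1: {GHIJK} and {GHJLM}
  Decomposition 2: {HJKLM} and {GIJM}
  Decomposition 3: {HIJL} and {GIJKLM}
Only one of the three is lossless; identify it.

Decomposition 2

Decomposition 1: common = {GHJ}, closure = {GHIJL} → lossy.
Decomposition 2: common = {JM}, closure = {GIJLM} → lossless.
Decomposition 3: common = {IJL}, closure = {IJL} → lossy.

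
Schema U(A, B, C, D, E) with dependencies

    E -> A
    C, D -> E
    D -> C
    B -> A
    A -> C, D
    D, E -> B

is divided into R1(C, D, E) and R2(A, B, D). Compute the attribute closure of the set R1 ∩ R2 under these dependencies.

A, B, C, D, E

R1 ∩ R2 = {D}.
D → C applies, adding C
C, D → E applies, adding E
D, E → B applies, adding B
E → A applies, adding A
Closure: {A, B, C, D, E}.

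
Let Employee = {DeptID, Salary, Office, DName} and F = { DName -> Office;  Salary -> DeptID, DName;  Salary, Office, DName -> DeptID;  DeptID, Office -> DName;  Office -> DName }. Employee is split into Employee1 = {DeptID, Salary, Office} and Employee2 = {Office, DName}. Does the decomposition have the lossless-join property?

Yes

Common attributes: Employee1 ∩ Employee2 = {Office}.
Closure of {Office}: Office → DName applies, adding DName. So (Office)⁺ = {Office, DName}.
This closure contains every attribute of Employee2, so Employee1 ∩ Employee2 → Employee2. The join is lossless.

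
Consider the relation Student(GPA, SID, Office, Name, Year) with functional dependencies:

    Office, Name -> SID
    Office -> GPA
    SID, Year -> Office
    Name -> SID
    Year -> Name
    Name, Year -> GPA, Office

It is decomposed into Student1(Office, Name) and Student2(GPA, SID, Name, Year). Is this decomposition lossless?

No

Common attributes: Student1 ∩ Student2 = {Name}.
Closure of {Name}: Name → SID applies, adding SID. So (Name)⁺ = {SID, Name}.
The closure contains neither all of Student1 = {Office, Name} nor all of Student2 = {GPA, SID, Name, Year}, so the common attributes are not a superkey of either fragment. The join is lossy.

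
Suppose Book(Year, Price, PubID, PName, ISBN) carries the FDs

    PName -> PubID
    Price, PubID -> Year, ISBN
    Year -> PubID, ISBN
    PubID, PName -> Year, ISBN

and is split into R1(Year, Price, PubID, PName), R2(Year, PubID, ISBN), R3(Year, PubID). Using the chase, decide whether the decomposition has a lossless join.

Yes

Chase test. Columns are Year, Price, PubID, PName, ISBN; row i has aⱼ where attribute j ∈ Ri, else bᵢⱼ.
Initial tableau (one row per fragment):
  row 1: a1 a2 a3 a4 b15
  row 2: a1 b22 a3 b24 a5
  row 3: a1 b32 a3 b34 b35
Rows 1 and 2 agree on Year; apply Year→PubID, ISBN and equate their PubID, ISBN entries.
Rows 1 and 3 agree on Year; apply Year→PubID, ISBN and equate their PubID, ISBN entries.
Row 1 is now all distinguished symbols — the join is lossless.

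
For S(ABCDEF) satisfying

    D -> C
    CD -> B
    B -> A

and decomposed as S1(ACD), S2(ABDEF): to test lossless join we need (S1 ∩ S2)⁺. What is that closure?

ABCD

S1 ∩ S2 = {AD}.
D → C applies, adding C
CD → B applies, adding B
Closure: {ABCD}.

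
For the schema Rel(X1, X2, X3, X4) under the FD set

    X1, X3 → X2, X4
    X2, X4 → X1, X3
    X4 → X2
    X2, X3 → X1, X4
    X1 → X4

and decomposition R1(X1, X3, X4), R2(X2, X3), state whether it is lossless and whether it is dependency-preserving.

Lossless test: (X3)⁺ = {X3}, which is a superkey of neither fragment — lossy.
Dependency preservation: the restricted closure of {X1, X3} across the fragments never reaches {X2, X4}, so X1, X3 → X2, X4 cannot be enforced without a join — not preserved.

lossy and not dependency-preserving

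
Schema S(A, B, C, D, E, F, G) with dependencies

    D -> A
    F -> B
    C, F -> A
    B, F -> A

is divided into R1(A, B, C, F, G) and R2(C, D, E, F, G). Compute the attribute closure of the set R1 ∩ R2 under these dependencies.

R1 ∩ R2 = {C, F, G}.
F → B applies, adding B
C, F → A applies, adding A
Closure: {A, B, C, F, G}.

A, B, C, F, G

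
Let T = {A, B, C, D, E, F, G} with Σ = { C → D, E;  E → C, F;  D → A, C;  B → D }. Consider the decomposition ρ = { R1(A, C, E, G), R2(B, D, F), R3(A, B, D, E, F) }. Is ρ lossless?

Chase test. Columns are A, B, C, D, E, F, G; row i has aⱼ where attribute j ∈ Ri, else bᵢⱼ.
Initial tableau (one row per fragment):
  row 1: a1 b12 a3 b14 a5 b16 a7
  row 2: b21 a2 b23 a4 b25 a6 b27
  row 3: a1 a2 b33 a4 a5 a6 b37
Rows 1 and 3 agree on E; apply E→C, F and equate their C, F entries.
Rows 2 and 3 agree on D; apply D→A, C and equate their A, C entries.
Rows 1 and 2 agree on C; apply C→D, E and equate their D, E entries.
No row becomes fully distinguished — the join is lossy.

No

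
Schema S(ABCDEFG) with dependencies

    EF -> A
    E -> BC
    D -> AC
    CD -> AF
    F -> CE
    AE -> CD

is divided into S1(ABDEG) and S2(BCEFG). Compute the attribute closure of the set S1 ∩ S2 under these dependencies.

BCEG

S1 ∩ S2 = {BEG}.
E → BC applies, adding C
Closure: {BCEG}.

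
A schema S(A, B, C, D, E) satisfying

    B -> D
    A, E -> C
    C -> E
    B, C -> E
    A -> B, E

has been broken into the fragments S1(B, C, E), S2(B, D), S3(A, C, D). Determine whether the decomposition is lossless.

Chase test. Columns are A, B, C, D, E; row i has aⱼ where attribute j ∈ Si, else bᵢⱼ.
Initial tableau (one row per fragment):
  row 1: b11 a2 a3 b14 a5
  row 2: b21 a2 b23 a4 b25
  row 3: a1 b32 a3 a4 b35
Rows 1 and 2 agree on B; apply B→D and equate their D entries.
Rows 1 and 3 agree on C; apply C→E and equate their E entries.
No row becomes fully distinguished — the join is lossy.

No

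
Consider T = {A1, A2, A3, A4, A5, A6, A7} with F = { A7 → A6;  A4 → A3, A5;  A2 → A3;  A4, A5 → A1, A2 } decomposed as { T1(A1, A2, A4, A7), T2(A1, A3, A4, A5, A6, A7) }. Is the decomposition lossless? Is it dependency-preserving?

lossless but not dependency-preserving

Lossless test: (A1, A4, A7)⁺ = {A1, A2, A3, A4, A5, A6, A7}, which contains all of one fragment — lossless.
Dependency preservation: the restricted closure of {A2} across the fragments never reaches {A3}, so A2 → A3 cannot be enforced without a join — not preserved.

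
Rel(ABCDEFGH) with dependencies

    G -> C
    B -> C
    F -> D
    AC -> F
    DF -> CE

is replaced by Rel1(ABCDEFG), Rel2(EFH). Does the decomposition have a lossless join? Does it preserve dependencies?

Lossless test: (EF)⁺ = {CDEF}, which is a superkey of neither fragment — lossy.
Dependency preservation: every FD's attributes lie within a single fragment, so each can be enforced locally — preserved.

lossy but dependency-preserving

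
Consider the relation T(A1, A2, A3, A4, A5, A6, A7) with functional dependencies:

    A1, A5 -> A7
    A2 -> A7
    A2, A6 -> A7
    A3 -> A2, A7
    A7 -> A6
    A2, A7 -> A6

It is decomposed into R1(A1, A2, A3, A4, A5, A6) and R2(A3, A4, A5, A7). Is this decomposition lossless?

Common attributes: R1 ∩ R2 = {A3, A4, A5}.
Closure of {A3, A4, A5}: A3 → A2, A7 applies, adding A2, A7; A7 → A6 applies, adding A6. So (A3, A4, A5)⁺ = {A2, A3, A4, A5, A6, A7}.
This closure contains every attribute of R2, so R1 ∩ R2 → R2. The join is lossless.

Yes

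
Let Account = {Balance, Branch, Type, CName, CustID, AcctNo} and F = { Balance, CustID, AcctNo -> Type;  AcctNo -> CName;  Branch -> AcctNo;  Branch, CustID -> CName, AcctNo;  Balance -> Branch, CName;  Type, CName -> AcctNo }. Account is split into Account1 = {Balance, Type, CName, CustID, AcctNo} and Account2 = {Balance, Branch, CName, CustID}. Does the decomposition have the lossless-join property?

Common attributes: Account1 ∩ Account2 = {Balance, CName, CustID}.
Closure of {Balance, CName, CustID}: Balance → Branch, CName applies, adding Branch; Branch → AcctNo applies, adding AcctNo; Balance, CustID, AcctNo → Type applies, adding Type. So (Balance, CName, CustID)⁺ = {Balance, Branch, Type, CName, CustID, AcctNo}.
This closure contains every attribute of Account1, so Account1 ∩ Account2 → Account1. The join is lossless.

Yes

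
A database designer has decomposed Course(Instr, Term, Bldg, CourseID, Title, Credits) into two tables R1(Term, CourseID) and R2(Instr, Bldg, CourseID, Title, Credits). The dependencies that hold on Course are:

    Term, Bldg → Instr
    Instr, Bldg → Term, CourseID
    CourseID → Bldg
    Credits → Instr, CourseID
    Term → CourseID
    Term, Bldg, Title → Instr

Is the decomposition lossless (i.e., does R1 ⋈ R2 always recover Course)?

Common attributes: R1 ∩ R2 = {CourseID}.
Closure of {CourseID}: CourseID → Bldg applies, adding Bldg. So (CourseID)⁺ = {Bldg, CourseID}.
The closure contains neither all of R1 = {Term, CourseID} nor all of R2 = {Instr, Bldg, CourseID, Title, Credits}, so the common attributes are not a superkey of either fragment. The join is lossy.

No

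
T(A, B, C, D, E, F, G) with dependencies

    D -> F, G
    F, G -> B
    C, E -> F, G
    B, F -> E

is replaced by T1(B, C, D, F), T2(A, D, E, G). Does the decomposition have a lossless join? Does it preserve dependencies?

Lossless test: (D)⁺ = {B, D, E, F, G}, which is a superkey of neither fragment — lossy.
Dependency preservation: the restricted closure of {F, G} across the fragments never reaches {B}, so F, G → B cannot be enforced without a join — not preserved.

lossy and not dependency-preserving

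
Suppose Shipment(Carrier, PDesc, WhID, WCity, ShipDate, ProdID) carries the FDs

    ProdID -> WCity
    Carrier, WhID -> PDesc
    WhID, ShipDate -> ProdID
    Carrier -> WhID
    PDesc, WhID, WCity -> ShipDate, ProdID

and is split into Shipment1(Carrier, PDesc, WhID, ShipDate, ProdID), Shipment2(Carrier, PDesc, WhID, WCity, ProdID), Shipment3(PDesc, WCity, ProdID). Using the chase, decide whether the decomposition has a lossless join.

Yes

Chase test. Columns are Carrier, PDesc, WhID, WCity, ShipDate, ProdID; row i has aⱼ where attribute j ∈ Shipmenti, else bᵢⱼ.
Initial tableau (one row per fragment):
  row 1: a1 a2 a3 b14 a5 a6
  row 2: a1 a2 a3 a4 b25 a6
  row 3: b31 a2 b33 a4 b35 a6
Rows 1 and 2 agree on ProdID; apply ProdID→WCity and equate their WCity entries.
Rows 1 and 2 agree on PDesc, WhID, WCity; apply PDesc, WhID, WCity→ShipDate, ProdID and equate their ShipDate, ProdID entries.
Row 1 is now all distinguished symbols — the join is lossless.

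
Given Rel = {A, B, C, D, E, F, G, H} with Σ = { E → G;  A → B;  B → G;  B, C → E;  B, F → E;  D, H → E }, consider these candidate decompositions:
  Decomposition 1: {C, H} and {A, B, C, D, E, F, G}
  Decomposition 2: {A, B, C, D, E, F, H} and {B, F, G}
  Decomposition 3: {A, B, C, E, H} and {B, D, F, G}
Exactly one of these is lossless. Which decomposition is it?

Decomposition 2

Decomposition 1: common = {C}, closure = {C} → lossy.
Decomposition 2: common = {B, F}, closure = {B, E, F, G} → lossless.
Decomposition 3: common = {B}, closure = {B, G} → lossy.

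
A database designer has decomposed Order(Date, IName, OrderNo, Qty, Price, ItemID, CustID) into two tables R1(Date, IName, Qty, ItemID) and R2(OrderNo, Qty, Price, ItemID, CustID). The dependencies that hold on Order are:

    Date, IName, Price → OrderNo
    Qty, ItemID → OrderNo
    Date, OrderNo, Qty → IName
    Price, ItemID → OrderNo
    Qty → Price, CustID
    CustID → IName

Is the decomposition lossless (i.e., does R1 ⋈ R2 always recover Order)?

Yes

Common attributes: R1 ∩ R2 = {Qty, ItemID}.
Closure of {Qty, ItemID}: Qty, ItemID → OrderNo applies, adding OrderNo; Qty → Price, CustID applies, adding Price, CustID; CustID → IName applies, adding IName. So (Qty, ItemID)⁺ = {IName, OrderNo, Qty, Price, ItemID, CustID}.
This closure contains every attribute of R2, so R1 ∩ R2 → R2. The join is lossless.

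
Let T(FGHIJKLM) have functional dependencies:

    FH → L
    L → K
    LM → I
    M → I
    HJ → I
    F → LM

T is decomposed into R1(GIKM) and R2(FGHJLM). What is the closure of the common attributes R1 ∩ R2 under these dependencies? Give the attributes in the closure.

R1 ∩ R2 = {GM}.
M → I applies, adding I
Closure: {GIM}.

GIM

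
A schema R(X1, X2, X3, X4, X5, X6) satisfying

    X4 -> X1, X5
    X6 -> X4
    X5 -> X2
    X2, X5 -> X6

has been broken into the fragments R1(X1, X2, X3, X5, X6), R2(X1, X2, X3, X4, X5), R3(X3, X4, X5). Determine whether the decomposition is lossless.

Chase test. Columns are X1, X2, X3, X4, X5, X6; row i has aⱼ where attribute j ∈ Ri, else bᵢⱼ.
Initial tableau (one row per fragment):
  row 1: a1 a2 a3 b14 a5 a6
  row 2: a1 a2 a3 a4 a5 b26
  row 3: b31 b32 a3 a4 a5 b36
Rows 2 and 3 agree on X4; apply X4→X1, X5 and equate their X1, X5 entries.
Rows 1 and 3 agree on X5; apply X5→X2 and equate their X2 entries.
Rows 1 and 2 agree on X2, X5; apply X2, X5→X6 and equate their X6 entries.
Rows 1 and 3 agree on X2, X5; apply X2, X5→X6 and equate their X6 entries.
Rows 1 and 2 agree on X6; apply X6→X4 and equate their X4 entries.
Row 1 is now all distinguished symbols — the join is lossless.

Yes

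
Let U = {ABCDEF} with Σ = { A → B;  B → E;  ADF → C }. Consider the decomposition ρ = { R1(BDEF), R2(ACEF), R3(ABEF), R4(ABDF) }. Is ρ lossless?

No

Chase test. Columns are ABCDEF; row i has aⱼ where attribute j ∈ Ri, else bᵢⱼ.
Initial tableau (one row per fragment):
  row 1: b11 a2 b13 a4 a5 a6
  row 2: a1 b22 a3 b24 a5 a6
  row 3: a1 a2 b33 b34 a5 a6
  row 4: a1 a2 b43 a4 b45 a6
Rows 2 and 3 agree on A; apply A→B and equate their B entries.
Rows 1 and 4 agree on B; apply B→E and equate their E entries.
No row becomes fully distinguished — the join is lossy.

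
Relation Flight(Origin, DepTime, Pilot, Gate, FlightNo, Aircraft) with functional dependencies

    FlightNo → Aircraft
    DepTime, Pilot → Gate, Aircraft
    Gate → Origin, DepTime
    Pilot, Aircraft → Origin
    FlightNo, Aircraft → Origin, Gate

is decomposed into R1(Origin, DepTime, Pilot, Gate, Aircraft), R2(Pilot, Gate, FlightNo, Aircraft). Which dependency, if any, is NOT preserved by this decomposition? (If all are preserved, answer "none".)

none

FlightNo → Aircraft lies within R2.
DepTime, Pilot → Gate, Aircraft lies within R1.
Gate → Origin, DepTime lies within R1.
Pilot, Aircraft → Origin lies within R1.
FlightNo, Aircraft → Origin, Gate: restricted closure across fragments reaches Origin, Gate.
Every dependency is enforceable on the fragments, so the decomposition is dependency-preserving.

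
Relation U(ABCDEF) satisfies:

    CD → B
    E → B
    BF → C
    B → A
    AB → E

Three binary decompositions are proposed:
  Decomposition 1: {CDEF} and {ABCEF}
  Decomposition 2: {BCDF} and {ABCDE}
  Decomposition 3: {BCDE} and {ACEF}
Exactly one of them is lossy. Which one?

Decomposition 1: common = {CEF}, closure = {ABCEF} → lossless.
Decomposition 2: common = {BCD}, closure = {ABCDE} → lossless.
Decomposition 3: common = {CE}, closure = {ABCE} → lossy.

Decomposition 3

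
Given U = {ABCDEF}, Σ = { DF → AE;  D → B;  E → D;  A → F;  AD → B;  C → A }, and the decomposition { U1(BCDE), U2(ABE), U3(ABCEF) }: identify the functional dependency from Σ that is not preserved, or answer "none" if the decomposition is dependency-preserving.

Check DF → AE: no single fragment contains all of {ADEF}, and the restricted closure of {DF} across the fragments never reaches {AE}.
D → B is preserved.
E → D is preserved.
A → F is preserved.
AD → B is preserved.
C → A is preserved.

DF → AE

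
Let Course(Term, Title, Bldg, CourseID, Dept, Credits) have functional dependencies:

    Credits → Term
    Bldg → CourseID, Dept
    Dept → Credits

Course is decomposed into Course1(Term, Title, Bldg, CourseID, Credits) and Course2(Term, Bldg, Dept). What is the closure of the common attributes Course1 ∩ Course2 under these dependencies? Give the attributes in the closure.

Course1 ∩ Course2 = {Term, Bldg}.
Bldg → CourseID, Dept applies, adding CourseID, Dept
Dept → Credits applies, adding Credits
Closure: {Term, Bldg, CourseID, Dept, Credits}.

Term, Bldg, CourseID, Dept, Credits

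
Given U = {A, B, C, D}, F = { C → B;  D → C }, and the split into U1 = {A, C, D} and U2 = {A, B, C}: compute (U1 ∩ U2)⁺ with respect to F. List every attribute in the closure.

A, B, C

U1 ∩ U2 = {A, C}.
C → B applies, adding B
Closure: {A, B, C}.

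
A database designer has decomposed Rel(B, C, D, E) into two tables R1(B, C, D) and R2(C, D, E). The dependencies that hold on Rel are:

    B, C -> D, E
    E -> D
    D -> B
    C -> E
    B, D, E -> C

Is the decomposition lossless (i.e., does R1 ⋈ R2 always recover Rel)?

Common attributes: R1 ∩ R2 = {C, D}.
Closure of {C, D}: D → B applies, adding B; C → E applies, adding E. So (C, D)⁺ = {B, C, D, E}.
This closure contains every attribute of R1, so R1 ∩ R2 → R1. The join is lossless.

Yes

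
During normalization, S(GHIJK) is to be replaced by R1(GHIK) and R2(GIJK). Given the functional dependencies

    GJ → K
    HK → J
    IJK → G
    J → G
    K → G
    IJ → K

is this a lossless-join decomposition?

Common attributes: R1 ∩ R2 = {GIK}.
No dependency enlarges {GIK}, so (GIK)⁺ = {GIK}.
The closure contains neither all of R1 = {GHIK} nor all of R2 = {GIJK}, so the common attributes are not a superkey of either fragment. The join is lossy.

No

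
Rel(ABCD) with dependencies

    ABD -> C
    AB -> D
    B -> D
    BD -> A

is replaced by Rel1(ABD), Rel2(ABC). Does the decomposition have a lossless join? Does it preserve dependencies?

Lossless test: (AB)⁺ = {ABCD}, which contains all of one fragment — lossless.
Dependency preservation: ABD → C is not contained in any single fragment, but the restricted closure of its left-hand side across the fragments still reaches the right-hand side; the remaining FDs each lie inside some fragment. All dependencies are preserved.

lossless and dependency-preserving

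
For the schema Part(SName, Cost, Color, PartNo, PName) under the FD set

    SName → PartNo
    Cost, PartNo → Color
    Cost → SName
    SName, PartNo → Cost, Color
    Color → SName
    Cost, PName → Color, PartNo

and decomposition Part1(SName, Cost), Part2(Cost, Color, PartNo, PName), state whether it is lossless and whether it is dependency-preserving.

lossless and dependency-preserving

Lossless test: (Cost)⁺ = {SName, Cost, Color, PartNo}, which contains all of one fragment — lossless.
Dependency preservation: SName → PartNo; SName, PartNo → Cost, Color; Color → SName are not contained in any single fragment, but the restricted closure of each left-hand side across the fragments still reaches the right-hand side; the remaining FDs each lie inside some fragment. All dependencies are preserved.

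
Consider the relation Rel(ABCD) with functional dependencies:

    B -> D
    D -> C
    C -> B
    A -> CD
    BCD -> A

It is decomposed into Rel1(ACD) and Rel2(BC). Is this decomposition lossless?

Common attributes: Rel1 ∩ Rel2 = {C}.
Closure of {C}: C → B applies, adding B; B → D applies, adding D; BCD → A applies, adding A. So (C)⁺ = {ABCD}.
This closure contains every attribute of Rel1, so Rel1 ∩ Rel2 → Rel1. The join is lossless.

Yes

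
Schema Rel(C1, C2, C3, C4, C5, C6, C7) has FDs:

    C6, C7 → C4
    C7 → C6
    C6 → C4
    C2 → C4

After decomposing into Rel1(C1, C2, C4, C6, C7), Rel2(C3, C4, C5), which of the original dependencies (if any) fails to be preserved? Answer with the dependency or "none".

none

C6, C7 → C4 lies within Rel1.
C7 → C6 lies within Rel1.
C6 → C4 lies within Rel1.
C2 → C4 lies within Rel1.
Every dependency is enforceable on the fragments, so the decomposition is dependency-preserving.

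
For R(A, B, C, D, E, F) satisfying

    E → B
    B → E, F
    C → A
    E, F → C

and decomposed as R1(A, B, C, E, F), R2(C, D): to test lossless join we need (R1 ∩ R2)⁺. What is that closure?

A, C

R1 ∩ R2 = {C}.
C → A applies, adding A
Closure: {A, C}.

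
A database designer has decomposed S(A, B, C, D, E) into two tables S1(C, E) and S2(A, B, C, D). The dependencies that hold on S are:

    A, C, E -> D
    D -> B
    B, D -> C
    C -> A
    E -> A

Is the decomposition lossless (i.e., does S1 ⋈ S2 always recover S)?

No

Common attributes: S1 ∩ S2 = {C}.
Closure of {C}: C → A applies, adding A. So (C)⁺ = {A, C}.
The closure contains neither all of S1 = {C, E} nor all of S2 = {A, B, C, D}, so the common attributes are not a superkey of either fragment. The join is lossy.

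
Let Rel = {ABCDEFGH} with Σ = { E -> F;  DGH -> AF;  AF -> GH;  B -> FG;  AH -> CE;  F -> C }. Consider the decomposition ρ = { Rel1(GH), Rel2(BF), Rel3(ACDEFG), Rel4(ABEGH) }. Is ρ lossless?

Chase test. Columns are ABCDEFGH; row i has aⱼ where attribute j ∈ Reli, else bᵢⱼ.
Initial tableau (one row per fragment):
  row 1: b11 b12 b13 b14 b15 b16 a7 a8
  row 2: b21 a2 b23 b24 b25 a6 b27 b28
  row 3: a1 b32 a3 a4 a5 a6 a7 b38
  row 4: a1 a2 b43 b44 a5 b46 a7 a8
Rows 3 and 4 agree on E; apply E→F and equate their F entries.
Rows 3 and 4 agree on AF; apply AF→GH and equate their GH entries.
Rows 2 and 4 agree on B; apply B→FG and equate their FG entries.
Rows 3 and 4 agree on AH; apply AH→CE and equate their CE entries.
Rows 2 and 3 agree on F; apply F→C and equate their C entries.
No row becomes fully distinguished — the join is lossy.

No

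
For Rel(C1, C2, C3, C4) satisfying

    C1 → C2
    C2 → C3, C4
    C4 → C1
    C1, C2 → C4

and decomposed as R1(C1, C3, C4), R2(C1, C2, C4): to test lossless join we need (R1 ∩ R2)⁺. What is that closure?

R1 ∩ R2 = {C1, C4}.
C1 → C2 applies, adding C2
C2 → C3, C4 applies, adding C3
Closure: {C1, C2, C3, C4}.

C1, C2, C3, C4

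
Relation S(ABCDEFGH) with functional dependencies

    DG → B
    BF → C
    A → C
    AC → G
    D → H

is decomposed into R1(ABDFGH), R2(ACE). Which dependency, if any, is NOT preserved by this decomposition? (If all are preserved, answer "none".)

Check BF → C: no single fragment contains all of {BCF}, and the restricted closure of {BF} across the fragments never reaches {C}.
DG → B is preserved.
A → C is preserved.
AC → G is preserved.
D → H is preserved.

BF → C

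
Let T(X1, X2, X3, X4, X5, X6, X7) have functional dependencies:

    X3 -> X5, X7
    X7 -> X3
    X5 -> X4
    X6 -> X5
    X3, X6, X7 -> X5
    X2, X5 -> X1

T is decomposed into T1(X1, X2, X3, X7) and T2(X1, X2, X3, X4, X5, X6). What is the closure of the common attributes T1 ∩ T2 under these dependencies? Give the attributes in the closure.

T1 ∩ T2 = {X1, X2, X3}.
X3 → X5, X7 applies, adding X5, X7
X5 → X4 applies, adding X4
Closure: {X1, X2, X3, X4, X5, X7}.

X1, X2, X3, X4, X5, X7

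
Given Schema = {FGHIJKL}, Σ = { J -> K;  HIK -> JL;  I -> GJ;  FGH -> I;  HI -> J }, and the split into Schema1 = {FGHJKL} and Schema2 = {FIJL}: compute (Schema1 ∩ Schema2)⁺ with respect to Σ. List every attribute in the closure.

FJKL

Schema1 ∩ Schema2 = {FJL}.
J → K applies, adding K
Closure: {FJKL}.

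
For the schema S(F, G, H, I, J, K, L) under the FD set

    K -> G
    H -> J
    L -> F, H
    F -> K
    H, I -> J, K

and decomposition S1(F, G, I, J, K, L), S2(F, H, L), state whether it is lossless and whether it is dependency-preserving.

Lossless test: (F, L)⁺ = {F, G, H, J, K, L}, which contains all of one fragment — lossless.
Dependency preservation: the restricted closure of {H} across the fragments never reaches {J}, so H → J cannot be enforced without a join — not preserved.

lossless but not dependency-preserving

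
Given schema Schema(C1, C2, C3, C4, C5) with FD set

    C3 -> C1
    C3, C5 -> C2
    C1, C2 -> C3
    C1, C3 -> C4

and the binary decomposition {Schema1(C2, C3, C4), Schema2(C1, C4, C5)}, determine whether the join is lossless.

No

Common attributes: Schema1 ∩ Schema2 = {C4}.
No dependency enlarges {C4}, so (C4)⁺ = {C4}.
The closure contains neither all of Schema1 = {C2, C3, C4} nor all of Schema2 = {C1, C4, C5}, so the common attributes are not a superkey of either fragment. The join is lossy.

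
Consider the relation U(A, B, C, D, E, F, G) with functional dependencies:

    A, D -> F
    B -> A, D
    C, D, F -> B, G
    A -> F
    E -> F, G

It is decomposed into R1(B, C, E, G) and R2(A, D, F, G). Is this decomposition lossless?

Common attributes: R1 ∩ R2 = {G}.
No dependency enlarges {G}, so (G)⁺ = {G}.
The closure contains neither all of R1 = {B, C, E, G} nor all of R2 = {A, D, F, G}, so the common attributes are not a superkey of either fragment. The join is lossy.

No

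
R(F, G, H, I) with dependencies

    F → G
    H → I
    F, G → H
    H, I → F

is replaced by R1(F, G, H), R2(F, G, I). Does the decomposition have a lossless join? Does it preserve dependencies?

lossless and dependency-preserving

Lossless test: (F, G)⁺ = {F, G, H, I}, which contains all of one fragment — lossless.
Dependency preservation: H → I; H, I → F are not contained in any single fragment, but the restricted closure of each left-hand side across the fragments still reaches the right-hand side; the remaining FDs each lie inside some fragment. All dependencies are preserved.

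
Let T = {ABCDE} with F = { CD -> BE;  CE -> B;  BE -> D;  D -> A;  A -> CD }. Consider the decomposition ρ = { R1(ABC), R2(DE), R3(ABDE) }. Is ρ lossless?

Yes

Chase test. Columns are ABCDE; row i has aⱼ where attribute j ∈ Ri, else bᵢⱼ.
Initial tableau (one row per fragment):
  row 1: a1 a2 a3 b14 b15
  row 2: b21 b22 b23 a4 a5
  row 3: a1 a2 b33 a4 a5
Rows 2 and 3 agree on D; apply D→A and equate their A entries.
Rows 1 and 2 agree on A; apply A→CD and equate their CD entries.
Rows 1 and 3 agree on A; apply A→CD and equate their CD entries.
Rows 1 and 2 agree on CD; apply CD→BE and equate their BE entries.
Row 1 is now all distinguished symbols — the join is lossless.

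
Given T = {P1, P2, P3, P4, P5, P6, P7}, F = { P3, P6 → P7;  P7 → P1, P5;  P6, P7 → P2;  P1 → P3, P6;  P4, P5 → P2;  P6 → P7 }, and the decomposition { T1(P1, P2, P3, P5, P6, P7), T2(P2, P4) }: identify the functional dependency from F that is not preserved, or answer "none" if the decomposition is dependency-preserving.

Check P4, P5 → P2: no single fragment contains all of {P2, P4, P5}, and the restricted closure of {P4, P5} across the fragments never reaches {P2}.
P3, P6 → P7 is preserved.
P7 → P1, P5 is preserved.
P6, P7 → P2 is preserved.
P1 → P3, P6 is preserved.
P6 → P7 is preserved.

P4, P5 → P2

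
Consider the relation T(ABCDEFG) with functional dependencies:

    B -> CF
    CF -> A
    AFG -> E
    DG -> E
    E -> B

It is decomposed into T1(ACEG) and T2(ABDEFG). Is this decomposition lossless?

Yes

Common attributes: T1 ∩ T2 = {AEG}.
Closure of {AEG}: E → B applies, adding B; B → CF applies, adding CF. So (AEG)⁺ = {ABCEFG}.
This closure contains every attribute of T1, so T1 ∩ T2 → T1. The join is lossless.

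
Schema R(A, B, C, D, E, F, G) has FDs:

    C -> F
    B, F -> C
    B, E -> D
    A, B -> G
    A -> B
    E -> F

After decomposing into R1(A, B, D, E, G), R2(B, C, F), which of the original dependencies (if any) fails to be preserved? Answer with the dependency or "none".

Check E → F: no single fragment contains all of {E, F}, and the restricted closure of {E} across the fragments never reaches {F}.
C → F is preserved.
B, F → C is preserved.
B, E → D is preserved.
A, B → G is preserved.
A → B is preserved.

E -> F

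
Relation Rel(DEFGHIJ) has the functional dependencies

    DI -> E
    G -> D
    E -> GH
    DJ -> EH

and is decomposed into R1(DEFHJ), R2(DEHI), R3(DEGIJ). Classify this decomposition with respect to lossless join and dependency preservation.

Lossless test (chase): Rows 1 and 2 agree on E; apply E→GH and equate their GH entries. Rows 1 and 3 agree on E; apply E→GH and equate their GH entries. No row becomes fully distinguished — the join is lossy.
Dependency preservation: E → GH is not contained in any single fragment, but the restricted closure of its left-hand side across the fragments still reaches the right-hand side; the remaining FDs each lie inside some fragment. All dependencies are preserved.

lossy but dependency-preserving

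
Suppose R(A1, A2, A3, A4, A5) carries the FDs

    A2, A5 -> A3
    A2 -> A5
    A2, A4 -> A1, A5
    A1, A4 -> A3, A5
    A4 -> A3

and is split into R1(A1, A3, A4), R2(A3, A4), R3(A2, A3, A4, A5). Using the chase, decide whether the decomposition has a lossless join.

Chase test. Columns are A1, A2, A3, A4, A5; row i has aⱼ where attribute j ∈ Ri, else bᵢⱼ.
Initial tableau (one row per fragment):
  row 1: a1 b12 a3 a4 b15
  row 2: b21 b22 a3 a4 b25
  row 3: b31 a2 a3 a4 a5
No row becomes fully distinguished — the join is lossy.

No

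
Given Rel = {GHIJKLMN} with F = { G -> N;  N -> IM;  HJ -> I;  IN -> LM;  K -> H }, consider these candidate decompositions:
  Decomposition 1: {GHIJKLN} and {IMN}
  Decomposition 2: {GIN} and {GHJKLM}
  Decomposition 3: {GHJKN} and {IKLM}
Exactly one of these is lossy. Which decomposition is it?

Decomposition 3

Decomposition 1: common = {IN}, closure = {ILMN} → lossless.
Decomposition 2: common = {G}, closure = {GILMN} → lossless.
Decomposition 3: common = {K}, closure = {HK} → lossy.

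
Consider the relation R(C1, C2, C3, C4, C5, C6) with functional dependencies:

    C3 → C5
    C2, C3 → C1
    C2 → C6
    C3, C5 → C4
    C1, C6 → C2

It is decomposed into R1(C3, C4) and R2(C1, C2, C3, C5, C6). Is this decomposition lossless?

Yes

Common attributes: R1 ∩ R2 = {C3}.
Closure of {C3}: C3 → C5 applies, adding C5; C3, C5 → C4 applies, adding C4. So (C3)⁺ = {C3, C4, C5}.
This closure contains every attribute of R1, so R1 ∩ R2 → R1. The join is lossless.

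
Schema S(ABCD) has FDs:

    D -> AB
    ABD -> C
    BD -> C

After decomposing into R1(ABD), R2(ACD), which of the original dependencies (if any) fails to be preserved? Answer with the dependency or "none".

none

D → AB lies within R1.
ABD → C: restricted closure across fragments reaches C.
BD → C: restricted closure across fragments reaches C.
Every dependency is enforceable on the fragments, so the decomposition is dependency-preserving.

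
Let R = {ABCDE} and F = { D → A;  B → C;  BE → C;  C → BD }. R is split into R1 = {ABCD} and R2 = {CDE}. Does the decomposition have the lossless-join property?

Yes

Common attributes: R1 ∩ R2 = {CD}.
Closure of {CD}: D → A applies, adding A; C → BD applies, adding B. So (CD)⁺ = {ABCD}.
This closure contains every attribute of R1, so R1 ∩ R2 → R1. The join is lossless.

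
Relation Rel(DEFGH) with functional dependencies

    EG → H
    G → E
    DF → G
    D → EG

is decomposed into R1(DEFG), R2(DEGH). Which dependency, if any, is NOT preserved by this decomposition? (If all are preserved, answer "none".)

EG → H lies within R2.
G → E lies within R1.
DF → G lies within R1.
D → EG lies within R1.
Every dependency is enforceable on the fragments, so the decomposition is dependency-preserving.

none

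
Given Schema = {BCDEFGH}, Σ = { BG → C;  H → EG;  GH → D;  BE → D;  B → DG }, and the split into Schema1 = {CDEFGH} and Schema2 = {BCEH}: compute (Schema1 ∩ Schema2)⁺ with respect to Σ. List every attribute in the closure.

CDEGH

Schema1 ∩ Schema2 = {CEH}.
H → EG applies, adding G
GH → D applies, adding D
Closure: {CDEGH}.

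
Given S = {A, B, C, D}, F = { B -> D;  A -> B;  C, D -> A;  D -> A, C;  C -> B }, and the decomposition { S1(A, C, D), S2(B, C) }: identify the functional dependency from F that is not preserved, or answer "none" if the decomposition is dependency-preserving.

none

B → D: restricted closure across fragments reaches D.
A → B: restricted closure across fragments reaches B.
C, D → A lies within S1.
D → A, C lies within S1.
C → B lies within S2.
Every dependency is enforceable on the fragments, so the decomposition is dependency-preserving.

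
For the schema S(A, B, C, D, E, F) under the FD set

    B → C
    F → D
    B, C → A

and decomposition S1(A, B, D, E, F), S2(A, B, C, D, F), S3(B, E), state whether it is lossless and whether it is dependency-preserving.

lossless and dependency-preserving

Lossless test (chase): Rows 1 and 2 agree on B; apply B→C and equate their C entries. Rows 1 and 3 agree on B; apply B→C and equate their C entries. Rows 1 and 3 agree on B, C; apply B, C→A and equate their A entries. Row 1 is now all distinguished symbols — the join is lossless.
Dependency preservation: every FD's attributes lie within a single fragment, so each can be enforced locally — preserved.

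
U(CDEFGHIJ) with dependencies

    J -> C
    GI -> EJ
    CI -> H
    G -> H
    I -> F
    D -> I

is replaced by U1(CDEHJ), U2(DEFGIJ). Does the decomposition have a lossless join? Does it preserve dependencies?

Lossless test: (DEJ)⁺ = {CDEFHIJ}, which contains all of one fragment — lossless.
Dependency preservation: the restricted closure of {CI} across the fragments never reaches {H}, so CI → H cannot be enforced without a join — not preserved.

lossless but not dependency-preserving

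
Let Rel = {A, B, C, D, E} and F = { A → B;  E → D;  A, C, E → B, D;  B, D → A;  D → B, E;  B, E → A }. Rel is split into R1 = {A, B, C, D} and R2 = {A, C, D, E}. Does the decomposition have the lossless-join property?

Yes

Common attributes: R1 ∩ R2 = {A, C, D}.
Closure of {A, C, D}: A → B applies, adding B; D → B, E applies, adding E. So (A, C, D)⁺ = {A, B, C, D, E}.
This closure contains every attribute of R1, so R1 ∩ R2 → R1. The join is lossless.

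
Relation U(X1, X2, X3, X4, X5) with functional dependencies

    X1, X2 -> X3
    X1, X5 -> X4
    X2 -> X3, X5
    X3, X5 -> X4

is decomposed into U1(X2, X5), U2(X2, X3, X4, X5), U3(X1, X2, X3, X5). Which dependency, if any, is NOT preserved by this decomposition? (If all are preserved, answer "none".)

Check X1, X5 → X4: no single fragment contains all of {X1, X4, X5}, and the restricted closure of {X1, X5} across the fragments never reaches {X4}.
X1, X2 → X3 is preserved.
X2 → X3, X5 is preserved.
X3, X5 → X4 is preserved.

X1, X5 -> X4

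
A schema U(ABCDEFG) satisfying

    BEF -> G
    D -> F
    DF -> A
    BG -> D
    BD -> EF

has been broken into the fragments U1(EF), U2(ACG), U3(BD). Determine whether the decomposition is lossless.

No

Chase test. Columns are ABCDEFG; row i has aⱼ where attribute j ∈ Ui, else bᵢⱼ.
Initial tableau (one row per fragment):
  row 1: b11 b12 b13 b14 a5 a6 b17
  row 2: a1 b22 a3 b24 b25 b26 a7
  row 3: b31 a2 b33 a4 b35 b36 b37
No row becomes fully distinguished — the join is lossy.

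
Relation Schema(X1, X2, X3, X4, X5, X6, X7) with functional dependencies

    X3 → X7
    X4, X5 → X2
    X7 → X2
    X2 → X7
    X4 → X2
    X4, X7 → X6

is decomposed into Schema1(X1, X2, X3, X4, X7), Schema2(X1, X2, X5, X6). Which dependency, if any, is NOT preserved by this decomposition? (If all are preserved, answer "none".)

X4, X7 → X6

Check X4, X7 → X6: no single fragment contains all of {X4, X6, X7}, and the restricted closure of {X4, X7} across the fragments never reaches {X6}.
X3 → X7 is preserved.
X4, X5 → X2 is preserved.
X7 → X2 is preserved.
X2 → X7 is preserved.
X4 → X2 is preserved.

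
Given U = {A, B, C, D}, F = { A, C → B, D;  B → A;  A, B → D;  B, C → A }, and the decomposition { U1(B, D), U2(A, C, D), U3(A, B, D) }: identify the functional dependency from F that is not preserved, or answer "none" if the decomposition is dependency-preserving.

Check A, C → B, D: no single fragment contains all of {A, B, C, D}, and the restricted closure of {A, C} across the fragments never reaches {B, D}.
B → A is preserved.
A, B → D is preserved.
B, C → A is preserved.

A, C → B, D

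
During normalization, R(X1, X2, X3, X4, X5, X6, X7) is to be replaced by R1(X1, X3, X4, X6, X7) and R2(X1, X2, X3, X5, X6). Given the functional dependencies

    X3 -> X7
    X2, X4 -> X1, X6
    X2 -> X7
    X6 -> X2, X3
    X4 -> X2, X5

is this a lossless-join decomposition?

Common attributes: R1 ∩ R2 = {X1, X3, X6}.
Closure of {X1, X3, X6}: X3 → X7 applies, adding X7; X6 → X2, X3 applies, adding X2. So (X1, X3, X6)⁺ = {X1, X2, X3, X6, X7}.
The closure contains neither all of R1 = {X1, X3, X4, X6, X7} nor all of R2 = {X1, X2, X3, X5, X6}, so the common attributes are not a superkey of either fragment. The join is lossy.

No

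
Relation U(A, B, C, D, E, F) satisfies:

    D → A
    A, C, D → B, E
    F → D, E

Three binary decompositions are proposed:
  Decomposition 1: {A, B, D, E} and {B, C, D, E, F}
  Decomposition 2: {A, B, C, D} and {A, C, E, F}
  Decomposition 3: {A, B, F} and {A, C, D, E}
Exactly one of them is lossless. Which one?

Decomposition 1: common = {B, D, E}, closure = {A, B, D, E} → lossless.
Decomposition 2: common = {A, C}, closure = {A, C} → lossy.
Decomposition 3: common = {A}, closure = {A} → lossy.

Decomposition 1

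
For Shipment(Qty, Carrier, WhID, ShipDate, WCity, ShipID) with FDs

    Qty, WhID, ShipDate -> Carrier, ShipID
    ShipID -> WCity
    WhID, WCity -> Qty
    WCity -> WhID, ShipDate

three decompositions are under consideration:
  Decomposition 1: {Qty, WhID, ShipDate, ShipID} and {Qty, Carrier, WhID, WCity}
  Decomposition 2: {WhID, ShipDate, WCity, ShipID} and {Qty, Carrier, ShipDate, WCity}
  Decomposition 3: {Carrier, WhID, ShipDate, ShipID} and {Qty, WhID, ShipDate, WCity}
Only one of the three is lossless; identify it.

Decomposition 1: common = {Qty, WhID}, closure = {Qty, WhID} → lossy.
Decomposition 2: common = {ShipDate, WCity}, closure = {Qty, Carrier, WhID, ShipDate, WCity, ShipID} → lossless.
Decomposition 3: common = {WhID, ShipDate}, closure = {WhID, ShipDate} → lossy.

Decomposition 2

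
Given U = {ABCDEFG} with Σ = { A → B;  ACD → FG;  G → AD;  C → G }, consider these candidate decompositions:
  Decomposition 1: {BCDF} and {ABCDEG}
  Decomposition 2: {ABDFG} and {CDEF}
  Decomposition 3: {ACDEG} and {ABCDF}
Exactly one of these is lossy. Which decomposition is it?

Decomposition 2

Decomposition 1: common = {BCD}, closure = {ABCDFG} → lossless.
Decomposition 2: common = {DF}, closure = {DF} → lossy.
Decomposition 3: common = {ACD}, closure = {ABCDFG} → lossless.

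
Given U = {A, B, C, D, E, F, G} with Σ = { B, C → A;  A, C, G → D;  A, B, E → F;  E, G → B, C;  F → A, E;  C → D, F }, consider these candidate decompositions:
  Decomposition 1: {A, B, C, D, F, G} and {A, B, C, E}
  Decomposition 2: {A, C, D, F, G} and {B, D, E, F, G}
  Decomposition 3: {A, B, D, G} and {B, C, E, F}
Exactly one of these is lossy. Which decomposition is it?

Decomposition 3

Decomposition 1: common = {A, B, C}, closure = {A, B, C, D, E, F} → lossless.
Decomposition 2: common = {D, F, G}, closure = {A, B, C, D, E, F, G} → lossless.
Decomposition 3: common = {B}, closure = {B} → lossy.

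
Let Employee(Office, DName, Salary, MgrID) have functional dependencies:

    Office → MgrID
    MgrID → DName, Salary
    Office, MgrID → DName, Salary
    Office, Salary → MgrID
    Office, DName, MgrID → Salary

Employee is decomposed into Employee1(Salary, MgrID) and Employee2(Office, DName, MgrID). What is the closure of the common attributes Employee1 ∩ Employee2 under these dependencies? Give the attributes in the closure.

Employee1 ∩ Employee2 = {MgrID}.
MgrID → DName, Salary applies, adding DName, Salary
Closure: {DName, Salary, MgrID}.

DName, Salary, MgrID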